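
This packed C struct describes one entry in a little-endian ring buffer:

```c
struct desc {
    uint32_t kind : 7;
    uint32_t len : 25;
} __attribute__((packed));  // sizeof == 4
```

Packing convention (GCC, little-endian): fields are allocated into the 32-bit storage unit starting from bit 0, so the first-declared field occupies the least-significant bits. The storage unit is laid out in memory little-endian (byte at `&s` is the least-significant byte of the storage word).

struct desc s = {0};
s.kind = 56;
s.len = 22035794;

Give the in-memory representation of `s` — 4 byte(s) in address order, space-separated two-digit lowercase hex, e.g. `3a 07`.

[0+:7] kind=56 & 0x7f = 0x38; word=0x00000038
[7+:25] len=22035794 & 0x1ffffff = 0x1503d52; word=0xa81ea938
word = 0xa81ea938 → little-endian bytes:
  [0]=0x38  [1]=0xa9  [2]=0x1e  [3]=0xa8

38 a9 1e a8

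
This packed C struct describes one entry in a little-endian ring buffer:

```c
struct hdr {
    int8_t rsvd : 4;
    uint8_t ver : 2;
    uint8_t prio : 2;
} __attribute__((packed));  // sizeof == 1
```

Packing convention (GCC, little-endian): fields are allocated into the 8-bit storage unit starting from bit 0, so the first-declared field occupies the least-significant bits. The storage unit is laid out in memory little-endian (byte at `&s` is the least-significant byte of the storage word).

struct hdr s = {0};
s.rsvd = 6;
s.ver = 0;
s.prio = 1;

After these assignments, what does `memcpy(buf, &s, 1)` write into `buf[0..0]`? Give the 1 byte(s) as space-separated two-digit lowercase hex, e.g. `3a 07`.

[0+:4] rsvd=6 & 0xf = 0x6; word=0x06
[4+:2] ver=0 & 0x3 = 0x0; word=0x06
[6+:2] prio=1 & 0x3 = 0x1; word=0x46
word = 0x46 → little-endian bytes:
  [0]=0x46

46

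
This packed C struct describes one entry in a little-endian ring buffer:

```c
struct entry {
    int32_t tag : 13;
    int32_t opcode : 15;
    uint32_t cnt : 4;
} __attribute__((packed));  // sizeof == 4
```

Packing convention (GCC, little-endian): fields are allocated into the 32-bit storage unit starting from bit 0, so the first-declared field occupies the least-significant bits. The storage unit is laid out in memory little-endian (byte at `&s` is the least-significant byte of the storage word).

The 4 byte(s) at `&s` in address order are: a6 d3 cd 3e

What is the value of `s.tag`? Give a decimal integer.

[0]=0xa6 [1]=0xd3 [2]=0xcd [3]=0x3e (little-endian) → word 0x3ecdd3a6
tag:13 @ bit 0 → (0x3ecdd3a6>>0)&0x1fff = 0x13a6  ←
opcode:15 @ bit 13 → (0x3ecdd3a6>>13)&0x7fff = 0x766e
cnt:4 @ bit 28 → (0x3ecdd3a6>>28)&0xf = 0x3
tag signed 13b, MSB=1: 5030 - 8192 = -3162

-3162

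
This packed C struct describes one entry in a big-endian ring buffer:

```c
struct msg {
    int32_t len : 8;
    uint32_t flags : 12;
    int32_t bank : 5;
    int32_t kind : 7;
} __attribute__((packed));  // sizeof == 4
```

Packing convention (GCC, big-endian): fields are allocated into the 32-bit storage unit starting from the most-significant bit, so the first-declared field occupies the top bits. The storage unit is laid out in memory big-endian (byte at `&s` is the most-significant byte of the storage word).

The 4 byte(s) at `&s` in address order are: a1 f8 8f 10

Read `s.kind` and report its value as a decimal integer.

16

[0]=0xa1 [1]=0xf8 [2]=0x8f [3]=0x10 (big-endian) → word 0xa1f88f10
len:8 @ bit 24 → (0xa1f88f10>>24)&0xff = 0xa1
flags:12 @ bit 12 → (0xa1f88f10>>12)&0xfff = 0xf88
bank:5 @ bit 7 → (0xa1f88f10>>7)&0x1f = 0x1e
kind:7 @ bit 0 → (0xa1f88f10>>0)&0x7f = 0x10  ←
kind signed 7b, MSB=0: value = 16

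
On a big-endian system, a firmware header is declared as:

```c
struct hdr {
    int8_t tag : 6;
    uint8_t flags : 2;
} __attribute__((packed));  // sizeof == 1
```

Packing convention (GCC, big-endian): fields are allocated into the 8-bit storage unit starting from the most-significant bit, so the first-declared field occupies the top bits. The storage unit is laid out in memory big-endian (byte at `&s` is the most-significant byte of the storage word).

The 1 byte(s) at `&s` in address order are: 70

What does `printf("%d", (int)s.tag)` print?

28

[0]=0x70 (big-endian) → word 0x70
tag [2+:6] = (word>>2) & 0x3f = 28  ←
flags [0+:2] = (word>>0) & 0x3 = 0
tag signed 6b, MSB=0: value = 28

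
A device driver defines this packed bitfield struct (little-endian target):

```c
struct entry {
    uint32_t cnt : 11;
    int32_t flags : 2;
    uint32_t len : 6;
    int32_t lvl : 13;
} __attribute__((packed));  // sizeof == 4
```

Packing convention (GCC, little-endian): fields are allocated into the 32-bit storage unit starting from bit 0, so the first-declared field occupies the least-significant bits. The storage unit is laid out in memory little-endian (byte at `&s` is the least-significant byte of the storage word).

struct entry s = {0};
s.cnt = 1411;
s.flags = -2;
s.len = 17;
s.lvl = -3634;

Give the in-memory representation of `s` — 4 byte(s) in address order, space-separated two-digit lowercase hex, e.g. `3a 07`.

cnt (11b) val=1411 bits=0x583 at bit 0: 0x00000583
flags (2b) val=-2 bits=0x2 at bit 11: 0x00001583
len (6b) val=17 bits=0x11 at bit 13: 0x00023583
lvl (13b) val=-3634 bits=0x11ce at bit 19: 0x8e723583
word = 0x8e723583 → little-endian bytes:
  [0]=0x83  [1]=0x35  [2]=0x72  [3]=0x8e

83 35 72 8e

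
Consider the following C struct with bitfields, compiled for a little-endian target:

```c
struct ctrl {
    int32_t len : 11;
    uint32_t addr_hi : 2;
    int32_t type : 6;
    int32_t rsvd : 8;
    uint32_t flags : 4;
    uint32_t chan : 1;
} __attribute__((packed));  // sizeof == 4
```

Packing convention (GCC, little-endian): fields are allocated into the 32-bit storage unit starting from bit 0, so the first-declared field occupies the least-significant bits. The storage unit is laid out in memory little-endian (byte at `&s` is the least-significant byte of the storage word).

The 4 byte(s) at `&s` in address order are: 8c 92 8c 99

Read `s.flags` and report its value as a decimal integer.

3

[0]=0x8c [1]=0x92 [2]=0x8c [3]=0x99 (little-endian) → word 0x998c928c
len:11 @ bit 0 → (0x998c928c>>0)&0x7ff = 0x28c
addr_hi:2 @ bit 11 → (0x998c928c>>11)&0x3 = 0x2
type:6 @ bit 13 → (0x998c928c>>13)&0x3f = 0x24
rsvd:8 @ bit 19 → (0x998c928c>>19)&0xff = 0x31
flags:4 @ bit 27 → (0x998c928c>>27)&0xf = 0x3  ←
chan:1 @ bit 31 → (0x998c928c>>31)&0x1 = 0x1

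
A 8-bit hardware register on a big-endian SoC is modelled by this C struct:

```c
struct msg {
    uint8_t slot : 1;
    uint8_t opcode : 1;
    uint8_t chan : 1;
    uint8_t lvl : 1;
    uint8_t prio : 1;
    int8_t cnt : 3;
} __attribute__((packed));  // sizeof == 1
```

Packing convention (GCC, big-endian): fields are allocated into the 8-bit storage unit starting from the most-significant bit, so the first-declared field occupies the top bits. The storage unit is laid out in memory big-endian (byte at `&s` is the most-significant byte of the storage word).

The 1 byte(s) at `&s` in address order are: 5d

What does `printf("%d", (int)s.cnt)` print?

[0]=0x5d (big-endian) → word 0x5d
slot:1 @ bit 7 → (0x5d>>7)&0x1 = 0x0
opcode:1 @ bit 6 → (0x5d>>6)&0x1 = 0x1
chan:1 @ bit 5 → (0x5d>>5)&0x1 = 0x0
lvl:1 @ bit 4 → (0x5d>>4)&0x1 = 0x1
prio:1 @ bit 3 → (0x5d>>3)&0x1 = 0x1
cnt:3 @ bit 0 → (0x5d>>0)&0x7 = 0x5  ←
cnt signed 3b, MSB=1: 5 - 8 = -3

-3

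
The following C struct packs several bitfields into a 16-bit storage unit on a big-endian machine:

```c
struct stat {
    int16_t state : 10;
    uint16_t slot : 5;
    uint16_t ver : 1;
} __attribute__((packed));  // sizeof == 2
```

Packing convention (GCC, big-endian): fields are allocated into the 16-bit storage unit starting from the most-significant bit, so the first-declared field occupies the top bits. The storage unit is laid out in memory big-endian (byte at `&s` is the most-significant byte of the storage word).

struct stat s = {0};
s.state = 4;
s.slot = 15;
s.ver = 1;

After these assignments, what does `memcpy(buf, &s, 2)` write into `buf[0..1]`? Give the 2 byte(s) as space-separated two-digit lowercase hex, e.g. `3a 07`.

01 1f

[6+:10] state=4 & 0x3ff = 0x4; word=0x0100
[1+:5] slot=15 & 0x1f = 0xf; word=0x011e
[0+:1] ver=1 & 0x1 = 0x1; word=0x011f
word = 0x011f → big-endian bytes:
  [0]=0x01  [1]=0x1f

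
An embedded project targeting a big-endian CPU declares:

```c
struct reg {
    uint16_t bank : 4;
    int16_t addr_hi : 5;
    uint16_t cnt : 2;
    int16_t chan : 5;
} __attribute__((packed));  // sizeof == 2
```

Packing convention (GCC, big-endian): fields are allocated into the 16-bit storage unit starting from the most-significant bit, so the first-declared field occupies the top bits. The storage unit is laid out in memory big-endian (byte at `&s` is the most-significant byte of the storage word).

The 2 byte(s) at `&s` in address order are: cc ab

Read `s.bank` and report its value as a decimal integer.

12

[0]=0xcc [1]=0xab (big-endian) → word 0xccab
bank:4 @ bit 12 → (0xccab>>12)&0xf = 0xc  ←
addr_hi:5 @ bit 7 → (0xccab>>7)&0x1f = 0x19
cnt:2 @ bit 5 → (0xccab>>5)&0x3 = 0x1
chan:5 @ bit 0 → (0xccab>>0)&0x1f = 0xb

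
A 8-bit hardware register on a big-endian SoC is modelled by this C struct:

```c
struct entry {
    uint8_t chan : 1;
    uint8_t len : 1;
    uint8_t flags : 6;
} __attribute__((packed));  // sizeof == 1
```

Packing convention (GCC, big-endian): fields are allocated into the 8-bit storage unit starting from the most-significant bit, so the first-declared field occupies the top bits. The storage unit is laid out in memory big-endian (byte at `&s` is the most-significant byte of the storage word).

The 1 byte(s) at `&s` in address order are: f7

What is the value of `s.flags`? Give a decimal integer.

55

[0]=0xf7 (big-endian) → word 0xf7
chan [7+:1] = (word>>7) & 0x1 = 1
len [6+:1] = (word>>6) & 0x1 = 1
flags [0+:6] = (word>>0) & 0x3f = 55  ←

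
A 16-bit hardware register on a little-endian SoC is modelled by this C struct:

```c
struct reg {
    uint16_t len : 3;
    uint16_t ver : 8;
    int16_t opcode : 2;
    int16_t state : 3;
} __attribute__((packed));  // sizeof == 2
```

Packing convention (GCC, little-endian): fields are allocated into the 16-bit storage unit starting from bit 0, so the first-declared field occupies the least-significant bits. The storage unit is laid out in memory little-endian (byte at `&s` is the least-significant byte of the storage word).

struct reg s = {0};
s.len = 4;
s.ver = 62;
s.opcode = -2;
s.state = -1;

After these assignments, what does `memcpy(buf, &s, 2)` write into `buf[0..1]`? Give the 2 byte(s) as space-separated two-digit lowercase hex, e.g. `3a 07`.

len:3 = 4 → 0x4 << 0 → word 0x0004
ver:8 = 62 → 0x3e << 3 → word 0x01f4
opcode:2 = -2 → 0x2 << 11 → word 0x11f4
state:3 = -1 → 0x7 << 13 → word 0xf1f4
word = 0xf1f4 → little-endian bytes:
  [0]=0xf4  [1]=0xf1

f4 f1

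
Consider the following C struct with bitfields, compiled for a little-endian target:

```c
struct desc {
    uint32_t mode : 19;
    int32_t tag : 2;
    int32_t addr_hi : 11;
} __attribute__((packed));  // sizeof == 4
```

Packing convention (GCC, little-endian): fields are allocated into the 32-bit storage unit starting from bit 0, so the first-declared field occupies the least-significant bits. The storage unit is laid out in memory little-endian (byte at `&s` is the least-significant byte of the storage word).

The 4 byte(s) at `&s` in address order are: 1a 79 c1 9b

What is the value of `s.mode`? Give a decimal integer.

96538

[0]=0x1a [1]=0x79 [2]=0xc1 [3]=0x9b (little-endian) → word 0x9bc1791a
mode [0+:19] = (word>>0) & 0x7ffff = 96538  ←
tag [19+:2] = (word>>19) & 0x3 = 0
addr_hi [21+:11] = (word>>21) & 0x7ff = 1246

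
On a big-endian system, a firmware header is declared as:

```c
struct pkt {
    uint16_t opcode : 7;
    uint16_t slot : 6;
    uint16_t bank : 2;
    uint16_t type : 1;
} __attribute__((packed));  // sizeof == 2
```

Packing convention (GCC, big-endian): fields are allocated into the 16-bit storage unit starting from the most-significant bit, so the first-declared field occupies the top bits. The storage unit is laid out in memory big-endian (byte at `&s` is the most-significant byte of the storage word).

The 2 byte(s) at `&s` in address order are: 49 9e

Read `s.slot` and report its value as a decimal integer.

51

[0]=0x49 [1]=0x9e (big-endian) → word 0x499e
opcode [9+:7] = (word>>9) & 0x7f = 36
slot [3+:6] = (word>>3) & 0x3f = 51  ←
bank [1+:2] = (word>>1) & 0x3 = 3
type [0+:1] = (word>>0) & 0x1 = 0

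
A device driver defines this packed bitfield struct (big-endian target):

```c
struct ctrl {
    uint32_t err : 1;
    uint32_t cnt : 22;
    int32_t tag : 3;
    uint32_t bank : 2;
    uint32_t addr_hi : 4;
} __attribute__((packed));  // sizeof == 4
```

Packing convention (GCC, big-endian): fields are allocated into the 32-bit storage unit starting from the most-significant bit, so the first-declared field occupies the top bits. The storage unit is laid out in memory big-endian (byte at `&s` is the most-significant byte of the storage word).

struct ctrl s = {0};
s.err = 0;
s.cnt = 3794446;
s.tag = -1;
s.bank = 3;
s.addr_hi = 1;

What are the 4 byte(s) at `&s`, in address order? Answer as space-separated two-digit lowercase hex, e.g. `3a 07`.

err (1b) val=0 bits=0x0 at bit 31: 0x00000000
cnt (22b) val=3794446 bits=0x39e60e at bit 9: 0x73cc1c00
tag (3b) val=-1 bits=0x7 at bit 6: 0x73cc1dc0
bank (2b) val=3 bits=0x3 at bit 4: 0x73cc1df0
addr_hi (4b) val=1 bits=0x1 at bit 0: 0x73cc1df1
word = 0x73cc1df1 → big-endian bytes:
  [0]=0x73  [1]=0xcc  [2]=0x1d  [3]=0xf1

73 cc 1d f1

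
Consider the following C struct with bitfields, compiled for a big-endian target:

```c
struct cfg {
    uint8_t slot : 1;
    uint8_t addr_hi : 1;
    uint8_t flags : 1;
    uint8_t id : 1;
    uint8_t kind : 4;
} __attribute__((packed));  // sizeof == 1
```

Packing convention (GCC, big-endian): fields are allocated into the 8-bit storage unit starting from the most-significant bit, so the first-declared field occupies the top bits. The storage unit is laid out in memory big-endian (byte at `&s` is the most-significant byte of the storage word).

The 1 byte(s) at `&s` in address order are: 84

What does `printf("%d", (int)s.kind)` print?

4

[0]=0x84 (big-endian) → word 0x84
slot:1 @ bit 7 → (0x84>>7)&0x1 = 0x1
addr_hi:1 @ bit 6 → (0x84>>6)&0x1 = 0x0
flags:1 @ bit 5 → (0x84>>5)&0x1 = 0x0
id:1 @ bit 4 → (0x84>>4)&0x1 = 0x0
kind:4 @ bit 0 → (0x84>>0)&0xf = 0x4  ←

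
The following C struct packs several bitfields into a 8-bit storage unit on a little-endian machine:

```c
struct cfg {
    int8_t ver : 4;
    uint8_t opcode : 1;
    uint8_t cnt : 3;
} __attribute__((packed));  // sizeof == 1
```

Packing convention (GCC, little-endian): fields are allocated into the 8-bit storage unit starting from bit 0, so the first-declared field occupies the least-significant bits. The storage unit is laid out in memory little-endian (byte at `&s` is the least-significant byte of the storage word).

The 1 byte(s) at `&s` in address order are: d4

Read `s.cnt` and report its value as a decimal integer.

6

[0]=0xd4 (little-endian) → word 0xd4
ver [0+:4] = (word>>0) & 0xf = 4
opcode [4+:1] = (word>>4) & 0x1 = 1
cnt [5+:3] = (word>>5) & 0x7 = 6  ←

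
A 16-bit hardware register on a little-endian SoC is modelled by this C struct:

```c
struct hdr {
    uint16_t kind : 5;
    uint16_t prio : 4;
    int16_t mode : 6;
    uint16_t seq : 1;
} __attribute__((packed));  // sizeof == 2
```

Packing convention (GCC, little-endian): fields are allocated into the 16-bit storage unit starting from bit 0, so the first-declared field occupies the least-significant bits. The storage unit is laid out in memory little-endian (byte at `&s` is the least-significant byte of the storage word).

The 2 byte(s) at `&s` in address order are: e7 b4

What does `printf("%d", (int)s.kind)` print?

[0]=0xe7 [1]=0xb4 (little-endian) → word 0xb4e7
kind [0+:5] = (word>>0) & 0x1f = 7  ←
prio [5+:4] = (word>>5) & 0xf = 7
mode [9+:6] = (word>>9) & 0x3f = 26
seq [15+:1] = (word>>15) & 0x1 = 1

7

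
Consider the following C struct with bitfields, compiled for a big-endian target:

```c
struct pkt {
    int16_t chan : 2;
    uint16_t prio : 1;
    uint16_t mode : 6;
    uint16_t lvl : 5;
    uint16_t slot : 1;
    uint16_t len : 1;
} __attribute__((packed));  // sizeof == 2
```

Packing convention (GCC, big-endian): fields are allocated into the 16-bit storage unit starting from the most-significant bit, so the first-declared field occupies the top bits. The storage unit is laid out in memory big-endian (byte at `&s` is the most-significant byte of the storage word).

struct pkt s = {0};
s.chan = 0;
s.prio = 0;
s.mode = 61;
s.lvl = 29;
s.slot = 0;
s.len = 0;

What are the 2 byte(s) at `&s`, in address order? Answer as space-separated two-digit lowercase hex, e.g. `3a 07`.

[14+:2] chan=0 & 0x3 = 0x0; word=0x0000
[13+:1] prio=0 & 0x1 = 0x0; word=0x0000
[7+:6] mode=61 & 0x3f = 0x3d; word=0x1e80
[2+:5] lvl=29 & 0x1f = 0x1d; word=0x1ef4
[1+:1] slot=0 & 0x1 = 0x0; word=0x1ef4
[0+:1] len=0 & 0x1 = 0x0; word=0x1ef4
word = 0x1ef4 → big-endian bytes:
  [0]=0x1e  [1]=0xf4

1e f4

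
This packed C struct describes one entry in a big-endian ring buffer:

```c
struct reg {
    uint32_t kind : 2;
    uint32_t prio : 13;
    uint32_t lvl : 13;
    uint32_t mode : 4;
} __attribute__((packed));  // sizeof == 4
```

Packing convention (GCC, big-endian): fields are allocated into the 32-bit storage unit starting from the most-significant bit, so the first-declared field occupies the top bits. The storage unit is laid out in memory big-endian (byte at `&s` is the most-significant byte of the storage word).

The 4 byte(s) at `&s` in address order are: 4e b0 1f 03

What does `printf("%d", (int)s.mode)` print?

[0]=0x4e [1]=0xb0 [2]=0x1f [3]=0x03 (big-endian) → word 0x4eb01f03
kind:2 @ bit 30 → (0x4eb01f03>>30)&0x3 = 0x1
prio:13 @ bit 17 → (0x4eb01f03>>17)&0x1fff = 0x758
lvl:13 @ bit 4 → (0x4eb01f03>>4)&0x1fff = 0x1f0
mode:4 @ bit 0 → (0x4eb01f03>>0)&0xf = 0x3  ←

3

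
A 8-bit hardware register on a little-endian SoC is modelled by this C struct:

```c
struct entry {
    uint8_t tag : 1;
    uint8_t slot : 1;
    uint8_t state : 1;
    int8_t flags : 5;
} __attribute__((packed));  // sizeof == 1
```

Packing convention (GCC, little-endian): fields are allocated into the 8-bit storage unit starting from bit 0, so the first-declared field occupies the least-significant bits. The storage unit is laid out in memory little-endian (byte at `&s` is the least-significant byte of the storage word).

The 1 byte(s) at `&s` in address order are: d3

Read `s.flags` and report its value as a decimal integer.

-6

[0]=0xd3 (little-endian) → word 0xd3
tag:1 @ bit 0 → (0xd3>>0)&0x1 = 0x1
slot:1 @ bit 1 → (0xd3>>1)&0x1 = 0x1
state:1 @ bit 2 → (0xd3>>2)&0x1 = 0x0
flags:5 @ bit 3 → (0xd3>>3)&0x1f = 0x1a  ←
flags signed 5b, MSB=1: 26 - 32 = -6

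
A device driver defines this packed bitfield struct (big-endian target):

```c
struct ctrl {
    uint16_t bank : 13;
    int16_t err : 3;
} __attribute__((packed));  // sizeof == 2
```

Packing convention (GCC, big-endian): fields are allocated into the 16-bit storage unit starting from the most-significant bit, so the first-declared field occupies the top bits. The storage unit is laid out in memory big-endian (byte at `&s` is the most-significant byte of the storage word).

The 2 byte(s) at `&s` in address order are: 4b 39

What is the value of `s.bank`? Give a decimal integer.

[0]=0x4b [1]=0x39 (big-endian) → word 0x4b39
bank [3+:13] = (word>>3) & 0x1fff = 2407  ←
err [0+:3] = (word>>0) & 0x7 = 1

2407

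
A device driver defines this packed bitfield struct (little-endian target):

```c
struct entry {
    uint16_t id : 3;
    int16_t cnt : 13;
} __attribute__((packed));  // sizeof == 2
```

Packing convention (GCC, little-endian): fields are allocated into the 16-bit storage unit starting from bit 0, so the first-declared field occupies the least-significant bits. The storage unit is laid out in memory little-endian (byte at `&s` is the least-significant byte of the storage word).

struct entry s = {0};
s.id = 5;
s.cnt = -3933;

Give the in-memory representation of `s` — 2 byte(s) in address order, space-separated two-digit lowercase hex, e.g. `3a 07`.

1d 85

id:3 = 5 → 0x5 << 0 → word 0x0005
cnt:13 = -3933 → 0x10a3 << 3 → word 0x851d
word = 0x851d → little-endian bytes:
  [0]=0x1d  [1]=0x85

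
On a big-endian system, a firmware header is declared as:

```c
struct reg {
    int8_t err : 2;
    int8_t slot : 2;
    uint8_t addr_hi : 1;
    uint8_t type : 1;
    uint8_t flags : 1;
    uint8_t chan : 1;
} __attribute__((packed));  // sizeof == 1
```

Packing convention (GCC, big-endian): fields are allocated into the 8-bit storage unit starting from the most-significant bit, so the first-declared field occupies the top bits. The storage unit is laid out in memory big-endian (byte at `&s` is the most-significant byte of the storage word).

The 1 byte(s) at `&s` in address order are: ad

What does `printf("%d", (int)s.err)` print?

-2

[0]=0xad (big-endian) → word 0xad
err [6+:2] = (word>>6) & 0x3 = 2  ←
slot [4+:2] = (word>>4) & 0x3 = 2
addr_hi [3+:1] = (word>>3) & 0x1 = 1
type [2+:1] = (word>>2) & 0x1 = 1
flags [1+:1] = (word>>1) & 0x1 = 0
chan [0+:1] = (word>>0) & 0x1 = 1
err signed 2b, MSB=1: 2 - 4 = -2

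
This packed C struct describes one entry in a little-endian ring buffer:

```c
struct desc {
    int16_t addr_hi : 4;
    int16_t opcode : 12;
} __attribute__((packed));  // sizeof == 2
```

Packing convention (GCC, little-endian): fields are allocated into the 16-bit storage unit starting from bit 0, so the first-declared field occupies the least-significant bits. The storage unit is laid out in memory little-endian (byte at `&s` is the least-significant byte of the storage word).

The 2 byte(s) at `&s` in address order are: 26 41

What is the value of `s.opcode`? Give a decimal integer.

1042

[0]=0x26 [1]=0x41 (little-endian) → word 0x4126
addr_hi:4 @ bit 0 → (0x4126>>0)&0xf = 0x6
opcode:12 @ bit 4 → (0x4126>>4)&0xfff = 0x412  ←
opcode signed 12b, MSB=0: value = 1042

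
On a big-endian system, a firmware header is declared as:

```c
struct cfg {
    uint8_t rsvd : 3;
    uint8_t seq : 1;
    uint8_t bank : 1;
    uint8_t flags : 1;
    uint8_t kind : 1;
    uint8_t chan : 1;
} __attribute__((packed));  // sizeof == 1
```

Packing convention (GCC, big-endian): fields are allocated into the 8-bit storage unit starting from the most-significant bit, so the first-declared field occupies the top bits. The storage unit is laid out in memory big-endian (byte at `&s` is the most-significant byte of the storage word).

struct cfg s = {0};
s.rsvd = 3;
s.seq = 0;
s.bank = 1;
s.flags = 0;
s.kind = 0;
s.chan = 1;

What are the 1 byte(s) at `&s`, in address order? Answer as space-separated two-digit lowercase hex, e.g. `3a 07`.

69

[5+:3] rsvd=3 & 0x7 = 0x3; word=0x60
[4+:1] seq=0 & 0x1 = 0x0; word=0x60
[3+:1] bank=1 & 0x1 = 0x1; word=0x68
[2+:1] flags=0 & 0x1 = 0x0; word=0x68
[1+:1] kind=0 & 0x1 = 0x0; word=0x68
[0+:1] chan=1 & 0x1 = 0x1; word=0x69
word = 0x69 → big-endian bytes:
  [0]=0x69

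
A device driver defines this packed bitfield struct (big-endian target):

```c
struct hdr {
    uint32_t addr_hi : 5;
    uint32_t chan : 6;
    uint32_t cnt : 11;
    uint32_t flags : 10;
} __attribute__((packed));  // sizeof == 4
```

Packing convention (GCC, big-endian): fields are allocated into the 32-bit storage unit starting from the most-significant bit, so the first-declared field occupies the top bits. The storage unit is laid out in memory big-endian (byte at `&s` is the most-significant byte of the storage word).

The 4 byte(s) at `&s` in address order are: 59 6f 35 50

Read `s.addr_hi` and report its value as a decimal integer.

11

[0]=0x59 [1]=0x6f [2]=0x35 [3]=0x50 (big-endian) → word 0x596f3550
addr_hi:5 @ bit 27 → (0x596f3550>>27)&0x1f = 0xb  ←
chan:6 @ bit 21 → (0x596f3550>>21)&0x3f = 0xb
cnt:11 @ bit 10 → (0x596f3550>>10)&0x7ff = 0x3cd
flags:10 @ bit 0 → (0x596f3550>>0)&0x3ff = 0x150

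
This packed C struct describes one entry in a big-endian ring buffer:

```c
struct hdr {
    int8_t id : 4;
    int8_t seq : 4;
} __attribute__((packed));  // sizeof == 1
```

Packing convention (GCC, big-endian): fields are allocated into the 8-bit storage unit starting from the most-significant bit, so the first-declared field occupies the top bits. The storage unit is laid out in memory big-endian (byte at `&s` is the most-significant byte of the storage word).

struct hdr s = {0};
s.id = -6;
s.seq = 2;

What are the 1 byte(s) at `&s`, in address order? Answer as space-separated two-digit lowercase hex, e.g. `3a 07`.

a2

id (4b) val=-6 bits=0xa at bit 4: 0xa0
seq (4b) val=2 bits=0x2 at bit 0: 0xa2
word = 0xa2 → big-endian bytes:
  [0]=0xa2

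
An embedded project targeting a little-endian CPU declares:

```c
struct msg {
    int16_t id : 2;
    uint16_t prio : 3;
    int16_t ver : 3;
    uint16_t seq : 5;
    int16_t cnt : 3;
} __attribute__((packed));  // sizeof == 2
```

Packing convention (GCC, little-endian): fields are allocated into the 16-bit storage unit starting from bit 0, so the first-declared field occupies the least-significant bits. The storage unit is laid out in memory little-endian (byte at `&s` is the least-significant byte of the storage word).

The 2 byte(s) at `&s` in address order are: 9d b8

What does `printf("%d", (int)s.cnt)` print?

[0]=0x9d [1]=0xb8 (little-endian) → word 0xb89d
id [0+:2] = (word>>0) & 0x3 = 1
prio [2+:3] = (word>>2) & 0x7 = 7
ver [5+:3] = (word>>5) & 0x7 = 4
seq [8+:5] = (word>>8) & 0x1f = 24
cnt [13+:3] = (word>>13) & 0x7 = 5  ←
cnt signed 3b, MSB=1: 5 - 8 = -3

-3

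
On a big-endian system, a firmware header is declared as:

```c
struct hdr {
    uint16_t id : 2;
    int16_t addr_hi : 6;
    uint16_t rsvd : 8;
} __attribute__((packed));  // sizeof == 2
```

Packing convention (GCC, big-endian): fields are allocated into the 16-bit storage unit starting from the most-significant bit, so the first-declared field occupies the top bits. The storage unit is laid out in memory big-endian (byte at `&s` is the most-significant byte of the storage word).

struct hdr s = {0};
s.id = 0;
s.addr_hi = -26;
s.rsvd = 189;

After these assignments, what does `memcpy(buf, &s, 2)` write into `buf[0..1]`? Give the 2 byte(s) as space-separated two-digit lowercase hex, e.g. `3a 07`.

26 bd

id (2b) val=0 bits=0x0 at bit 14: 0x0000
addr_hi (6b) val=-26 bits=0x26 at bit 8: 0x2600
rsvd (8b) val=189 bits=0xbd at bit 0: 0x26bd
word = 0x26bd → big-endian bytes:
  [0]=0x26  [1]=0xbd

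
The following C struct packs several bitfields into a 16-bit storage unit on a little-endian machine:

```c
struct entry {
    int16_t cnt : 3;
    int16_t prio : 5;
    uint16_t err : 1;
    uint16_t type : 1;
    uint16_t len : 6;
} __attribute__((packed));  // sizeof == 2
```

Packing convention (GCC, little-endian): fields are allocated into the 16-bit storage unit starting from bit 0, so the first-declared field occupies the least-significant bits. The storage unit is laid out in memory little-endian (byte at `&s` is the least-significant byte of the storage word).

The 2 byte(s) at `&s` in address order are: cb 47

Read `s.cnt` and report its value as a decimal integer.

3

[0]=0xcb [1]=0x47 (little-endian) → word 0x47cb
cnt:3 @ bit 0 → (0x47cb>>0)&0x7 = 0x3  ←
prio:5 @ bit 3 → (0x47cb>>3)&0x1f = 0x19
err:1 @ bit 8 → (0x47cb>>8)&0x1 = 0x1
type:1 @ bit 9 → (0x47cb>>9)&0x1 = 0x1
len:6 @ bit 10 → (0x47cb>>10)&0x3f = 0x11
cnt signed 3b, MSB=0: value = 3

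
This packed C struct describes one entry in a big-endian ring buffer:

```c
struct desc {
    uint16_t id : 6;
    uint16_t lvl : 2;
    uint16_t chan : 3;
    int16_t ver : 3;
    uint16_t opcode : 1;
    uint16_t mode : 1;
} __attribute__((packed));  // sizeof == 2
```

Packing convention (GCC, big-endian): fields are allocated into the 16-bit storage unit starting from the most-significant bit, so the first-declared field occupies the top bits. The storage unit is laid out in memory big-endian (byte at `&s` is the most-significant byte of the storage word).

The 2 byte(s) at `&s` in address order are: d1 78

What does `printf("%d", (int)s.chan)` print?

3

[0]=0xd1 [1]=0x78 (big-endian) → word 0xd178
id:6 @ bit 10 → (0xd178>>10)&0x3f = 0x34
lvl:2 @ bit 8 → (0xd178>>8)&0x3 = 0x1
chan:3 @ bit 5 → (0xd178>>5)&0x7 = 0x3  ←
ver:3 @ bit 2 → (0xd178>>2)&0x7 = 0x6
opcode:1 @ bit 1 → (0xd178>>1)&0x1 = 0x0
mode:1 @ bit 0 → (0xd178>>0)&0x1 = 0x0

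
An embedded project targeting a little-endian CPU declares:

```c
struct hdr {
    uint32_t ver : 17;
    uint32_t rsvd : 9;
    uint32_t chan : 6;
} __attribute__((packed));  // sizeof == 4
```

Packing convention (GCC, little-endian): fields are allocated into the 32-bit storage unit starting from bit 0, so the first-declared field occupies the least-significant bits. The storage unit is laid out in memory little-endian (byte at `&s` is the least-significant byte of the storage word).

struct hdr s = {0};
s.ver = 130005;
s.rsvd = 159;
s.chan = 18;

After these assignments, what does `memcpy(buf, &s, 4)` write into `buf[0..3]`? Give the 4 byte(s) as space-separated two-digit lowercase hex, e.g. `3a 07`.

d5 fb 3f 49

ver (17b) val=130005 bits=0x1fbd5 at bit 0: 0x0001fbd5
rsvd (9b) val=159 bits=0x9f at bit 17: 0x013ffbd5
chan (6b) val=18 bits=0x12 at bit 26: 0x493ffbd5
word = 0x493ffbd5 → little-endian bytes:
  [0]=0xd5  [1]=0xfb  [2]=0x3f  [3]=0x49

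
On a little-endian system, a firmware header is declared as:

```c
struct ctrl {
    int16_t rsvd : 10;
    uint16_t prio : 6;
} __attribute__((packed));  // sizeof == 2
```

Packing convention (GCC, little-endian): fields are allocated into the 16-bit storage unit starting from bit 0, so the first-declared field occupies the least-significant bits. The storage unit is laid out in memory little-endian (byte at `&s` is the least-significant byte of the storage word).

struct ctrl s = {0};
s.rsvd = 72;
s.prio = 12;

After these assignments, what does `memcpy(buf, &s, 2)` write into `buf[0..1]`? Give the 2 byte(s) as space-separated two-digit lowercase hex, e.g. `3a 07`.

48 30

rsvd:10 = 72 → 0x48 << 0 → word 0x0048
prio:6 = 12 → 0xc << 10 → word 0x3048
word = 0x3048 → little-endian bytes:
  [0]=0x48  [1]=0x30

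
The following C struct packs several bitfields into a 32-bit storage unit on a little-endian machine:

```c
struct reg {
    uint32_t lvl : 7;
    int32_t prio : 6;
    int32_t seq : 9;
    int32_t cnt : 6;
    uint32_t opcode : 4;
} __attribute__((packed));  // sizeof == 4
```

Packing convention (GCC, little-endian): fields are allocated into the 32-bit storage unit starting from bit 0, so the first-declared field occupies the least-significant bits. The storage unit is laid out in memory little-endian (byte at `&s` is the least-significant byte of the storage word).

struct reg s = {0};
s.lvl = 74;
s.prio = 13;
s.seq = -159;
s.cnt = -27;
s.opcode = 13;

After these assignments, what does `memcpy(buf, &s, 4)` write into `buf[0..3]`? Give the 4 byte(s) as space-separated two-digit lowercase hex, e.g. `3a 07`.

ca 26 6c d9

[0+:7] lvl=74 & 0x7f = 0x4a; word=0x0000004a
[7+:6] prio=13 & 0x3f = 0xd; word=0x000006ca
[13+:9] seq=-159 & 0x1ff = 0x161; word=0x002c26ca
[22+:6] cnt=-27 & 0x3f = 0x25; word=0x096c26ca
[28+:4] opcode=13 & 0xf = 0xd; word=0xd96c26ca
word = 0xd96c26ca → little-endian bytes:
  [0]=0xca  [1]=0x26  [2]=0x6c  [3]=0xd9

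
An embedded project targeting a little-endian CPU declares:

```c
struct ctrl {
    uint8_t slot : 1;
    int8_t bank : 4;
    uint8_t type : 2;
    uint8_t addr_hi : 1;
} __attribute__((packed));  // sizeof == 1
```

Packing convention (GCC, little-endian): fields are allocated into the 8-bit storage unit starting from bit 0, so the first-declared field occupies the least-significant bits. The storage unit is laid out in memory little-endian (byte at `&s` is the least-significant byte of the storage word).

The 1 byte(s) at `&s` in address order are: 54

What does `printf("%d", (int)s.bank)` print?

[0]=0x54 (little-endian) → word 0x54
slot:1 @ bit 0 → (0x54>>0)&0x1 = 0x0
bank:4 @ bit 1 → (0x54>>1)&0xf = 0xa  ←
type:2 @ bit 5 → (0x54>>5)&0x3 = 0x2
addr_hi:1 @ bit 7 → (0x54>>7)&0x1 = 0x0
bank signed 4b, MSB=1: 10 - 16 = -6

-6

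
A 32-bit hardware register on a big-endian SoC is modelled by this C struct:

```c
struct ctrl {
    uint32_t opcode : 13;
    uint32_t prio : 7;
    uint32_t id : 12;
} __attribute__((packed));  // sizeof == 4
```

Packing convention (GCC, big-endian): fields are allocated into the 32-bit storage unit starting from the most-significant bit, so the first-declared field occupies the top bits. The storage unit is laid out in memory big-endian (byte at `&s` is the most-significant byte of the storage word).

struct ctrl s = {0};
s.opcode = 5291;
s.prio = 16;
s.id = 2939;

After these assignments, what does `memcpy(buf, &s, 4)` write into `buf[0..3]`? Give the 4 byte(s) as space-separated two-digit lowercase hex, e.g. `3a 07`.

opcode (13b) val=5291 bits=0x14ab at bit 19: 0xa5580000
prio (7b) val=16 bits=0x10 at bit 12: 0xa5590000
id (12b) val=2939 bits=0xb7b at bit 0: 0xa5590b7b
word = 0xa5590b7b → big-endian bytes:
  [0]=0xa5  [1]=0x59  [2]=0x0b  [3]=0x7b

a5 59 0b 7b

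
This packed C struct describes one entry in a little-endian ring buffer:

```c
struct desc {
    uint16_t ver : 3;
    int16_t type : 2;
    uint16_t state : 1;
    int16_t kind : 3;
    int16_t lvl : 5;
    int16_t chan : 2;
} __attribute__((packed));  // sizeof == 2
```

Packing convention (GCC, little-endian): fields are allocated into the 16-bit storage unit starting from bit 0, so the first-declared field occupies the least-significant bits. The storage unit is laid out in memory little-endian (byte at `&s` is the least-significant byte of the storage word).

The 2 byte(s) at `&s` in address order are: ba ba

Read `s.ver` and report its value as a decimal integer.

2

[0]=0xba [1]=0xba (little-endian) → word 0xbaba
ver [0+:3] = (word>>0) & 0x7 = 2  ←
type [3+:2] = (word>>3) & 0x3 = 3
state [5+:1] = (word>>5) & 0x1 = 1
kind [6+:3] = (word>>6) & 0x7 = 2
lvl [9+:5] = (word>>9) & 0x1f = 29
chan [14+:2] = (word>>14) & 0x3 = 2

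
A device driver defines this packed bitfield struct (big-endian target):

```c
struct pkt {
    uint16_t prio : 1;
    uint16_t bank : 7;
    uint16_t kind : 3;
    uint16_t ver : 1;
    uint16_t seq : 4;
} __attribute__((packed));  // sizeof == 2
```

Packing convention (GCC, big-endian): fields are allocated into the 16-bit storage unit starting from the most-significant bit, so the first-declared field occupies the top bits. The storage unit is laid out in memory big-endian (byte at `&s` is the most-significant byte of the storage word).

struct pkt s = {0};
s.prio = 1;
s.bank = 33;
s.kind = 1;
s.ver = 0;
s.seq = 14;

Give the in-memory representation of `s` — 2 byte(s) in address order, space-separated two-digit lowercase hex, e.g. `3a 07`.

prio:1 = 1 → 0x1 << 15 → word 0x8000
bank:7 = 33 → 0x21 << 8 → word 0xa100
kind:3 = 1 → 0x1 << 5 → word 0xa120
ver:1 = 0 → 0x0 << 4 → word 0xa120
seq:4 = 14 → 0xe << 0 → word 0xa12e
word = 0xa12e → big-endian bytes:
  [0]=0xa1  [1]=0x2e

a1 2e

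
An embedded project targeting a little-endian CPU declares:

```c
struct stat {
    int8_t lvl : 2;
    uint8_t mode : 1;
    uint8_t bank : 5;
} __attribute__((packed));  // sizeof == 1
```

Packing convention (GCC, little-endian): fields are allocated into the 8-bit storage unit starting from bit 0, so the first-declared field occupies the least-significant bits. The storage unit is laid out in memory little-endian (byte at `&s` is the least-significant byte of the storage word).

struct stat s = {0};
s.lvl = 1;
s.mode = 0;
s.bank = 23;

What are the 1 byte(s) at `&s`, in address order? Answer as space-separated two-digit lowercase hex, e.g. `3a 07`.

b9

[0+:2] lvl=1 & 0x3 = 0x1; word=0x01
[2+:1] mode=0 & 0x1 = 0x0; word=0x01
[3+:5] bank=23 & 0x1f = 0x17; word=0xb9
word = 0xb9 → little-endian bytes:
  [0]=0xb9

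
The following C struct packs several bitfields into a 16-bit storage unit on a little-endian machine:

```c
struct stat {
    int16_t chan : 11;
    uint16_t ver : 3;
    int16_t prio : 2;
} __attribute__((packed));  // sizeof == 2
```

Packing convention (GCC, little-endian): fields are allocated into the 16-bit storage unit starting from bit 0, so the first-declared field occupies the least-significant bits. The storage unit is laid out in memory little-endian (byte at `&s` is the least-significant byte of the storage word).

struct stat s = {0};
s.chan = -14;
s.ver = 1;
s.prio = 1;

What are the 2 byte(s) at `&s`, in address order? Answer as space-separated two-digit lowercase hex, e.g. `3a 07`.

f2 4f

chan:11 = -14 → 0x7f2 << 0 → word 0x07f2
ver:3 = 1 → 0x1 << 11 → word 0x0ff2
prio:2 = 1 → 0x1 << 14 → word 0x4ff2
word = 0x4ff2 → little-endian bytes:
  [0]=0xf2  [1]=0x4f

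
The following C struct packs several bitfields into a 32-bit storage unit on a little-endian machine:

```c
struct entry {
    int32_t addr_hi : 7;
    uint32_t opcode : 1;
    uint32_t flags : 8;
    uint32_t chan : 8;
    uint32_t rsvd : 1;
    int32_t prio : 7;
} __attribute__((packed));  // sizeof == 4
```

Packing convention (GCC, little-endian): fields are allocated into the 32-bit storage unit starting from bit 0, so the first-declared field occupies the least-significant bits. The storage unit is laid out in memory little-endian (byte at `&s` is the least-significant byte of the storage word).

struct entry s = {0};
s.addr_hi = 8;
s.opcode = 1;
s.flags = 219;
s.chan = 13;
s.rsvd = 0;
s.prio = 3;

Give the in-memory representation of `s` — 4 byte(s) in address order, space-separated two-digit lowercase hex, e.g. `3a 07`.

88 db 0d 06

addr_hi (7b) val=8 bits=0x8 at bit 0: 0x00000008
opcode (1b) val=1 bits=0x1 at bit 7: 0x00000088
flags (8b) val=219 bits=0xdb at bit 8: 0x0000db88
chan (8b) val=13 bits=0xd at bit 16: 0x000ddb88
rsvd (1b) val=0 bits=0x0 at bit 24: 0x000ddb88
prio (7b) val=3 bits=0x3 at bit 25: 0x060ddb88
word = 0x060ddb88 → little-endian bytes:
  [0]=0x88  [1]=0xdb  [2]=0x0d  [3]=0x06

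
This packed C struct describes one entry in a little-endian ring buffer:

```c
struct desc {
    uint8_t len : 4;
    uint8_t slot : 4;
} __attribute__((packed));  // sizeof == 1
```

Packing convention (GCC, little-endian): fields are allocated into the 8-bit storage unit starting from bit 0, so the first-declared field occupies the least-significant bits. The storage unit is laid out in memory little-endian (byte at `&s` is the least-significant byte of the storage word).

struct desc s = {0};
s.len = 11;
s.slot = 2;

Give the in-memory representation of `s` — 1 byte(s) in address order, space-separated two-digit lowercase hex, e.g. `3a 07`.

2b

len (4b) val=11 bits=0xb at bit 0: 0x0b
slot (4b) val=2 bits=0x2 at bit 4: 0x2b
word = 0x2b → little-endian bytes:
  [0]=0x2b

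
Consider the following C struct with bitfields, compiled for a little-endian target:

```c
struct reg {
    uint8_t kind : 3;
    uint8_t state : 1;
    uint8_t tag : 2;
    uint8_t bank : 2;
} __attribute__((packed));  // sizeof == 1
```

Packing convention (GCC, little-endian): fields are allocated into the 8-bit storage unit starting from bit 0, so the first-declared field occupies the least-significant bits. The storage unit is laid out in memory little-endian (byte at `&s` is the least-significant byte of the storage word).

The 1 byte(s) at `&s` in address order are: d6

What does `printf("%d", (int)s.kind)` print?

6

[0]=0xd6 (little-endian) → word 0xd6
kind:3 @ bit 0 → (0xd6>>0)&0x7 = 0x6  ←
state:1 @ bit 3 → (0xd6>>3)&0x1 = 0x0
tag:2 @ bit 4 → (0xd6>>4)&0x3 = 0x1
bank:2 @ bit 6 → (0xd6>>6)&0x3 = 0x3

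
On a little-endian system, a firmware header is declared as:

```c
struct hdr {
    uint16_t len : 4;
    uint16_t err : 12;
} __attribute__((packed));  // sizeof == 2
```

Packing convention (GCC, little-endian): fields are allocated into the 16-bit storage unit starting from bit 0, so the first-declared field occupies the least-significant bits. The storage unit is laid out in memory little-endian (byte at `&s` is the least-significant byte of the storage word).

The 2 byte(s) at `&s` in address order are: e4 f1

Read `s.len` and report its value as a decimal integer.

4

[0]=0xe4 [1]=0xf1 (little-endian) → word 0xf1e4
len:4 @ bit 0 → (0xf1e4>>0)&0xf = 0x4  ←
err:12 @ bit 4 → (0xf1e4>>4)&0xfff = 0xf1e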